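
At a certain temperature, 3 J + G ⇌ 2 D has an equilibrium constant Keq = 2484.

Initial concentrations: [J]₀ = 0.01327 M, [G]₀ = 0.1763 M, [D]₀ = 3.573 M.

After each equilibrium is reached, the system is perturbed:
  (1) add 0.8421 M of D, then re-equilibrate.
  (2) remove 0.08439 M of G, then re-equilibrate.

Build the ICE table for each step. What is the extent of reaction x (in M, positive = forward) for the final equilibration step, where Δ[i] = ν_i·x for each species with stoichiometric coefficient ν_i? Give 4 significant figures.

x = -0.0107 M

Q₀ = 3.0989e+07 vs Keq = 2484 ⇒ Q>K, reverse
Step 1:
                    J           G           D
  I           0.01327      0.1763       3.573
  C            0.2489     0.08297     -0.1659
  E            0.2622      0.2593       3.407
  solve Keq expr → x = -0.08297; check Q = 2484
Then add 0.8421 M of D.
Step 2:
                    J           G           D
  I            0.2622      0.2593       4.249
  C           0.03593     0.01198    -0.02395
  E            0.2981      0.2712       4.225
  solve Keq expr → x = -0.01198; check Q = 2484
Then remove 0.08439 M of G.
Step 3:
                    J           G           D
  I            0.2981      0.1869       4.225
  C            0.0321      0.0107     -0.0214
  E            0.3302      0.1976       4.204
  solve Keq expr → x = -0.0107; check Q = 2484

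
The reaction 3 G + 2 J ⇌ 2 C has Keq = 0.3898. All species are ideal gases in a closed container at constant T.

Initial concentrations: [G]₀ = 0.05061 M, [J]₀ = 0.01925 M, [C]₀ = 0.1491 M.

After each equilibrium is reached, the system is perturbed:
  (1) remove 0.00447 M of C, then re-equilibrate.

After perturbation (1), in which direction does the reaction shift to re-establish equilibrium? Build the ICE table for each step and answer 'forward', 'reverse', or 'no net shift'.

Direction: forward

Q₀ = 4.6279e+05 vs Keq = 0.3898 ⇒ Q>K, reverse
Step 1:
                   G          J          C
  init       0.05061    0.01925     0.1491
  Δ           0.2048     0.1365    -0.1365
  eq          0.2554     0.1558    0.01256
  solve Keq expr → x = -0.06827; check Q = 0.3898
Then remove 0.00447 M of C.
Step 2:
                   G          J          C
  init        0.2554     0.1558   0.008086
  Δ        -0.005644  -0.003763   0.003763
  eq          0.2498      0.152    0.01185
  solve Keq expr → x = 0.001881; check Q = 0.3898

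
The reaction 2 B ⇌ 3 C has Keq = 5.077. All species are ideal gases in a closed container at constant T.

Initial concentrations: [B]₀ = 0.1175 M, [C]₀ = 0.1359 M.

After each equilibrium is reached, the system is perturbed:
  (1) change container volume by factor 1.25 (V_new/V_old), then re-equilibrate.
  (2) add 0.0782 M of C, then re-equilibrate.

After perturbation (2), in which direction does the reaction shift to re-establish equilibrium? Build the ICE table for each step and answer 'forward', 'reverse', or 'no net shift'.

Direction: reverse

Q₀ = 0.1818 vs Keq = 5.077 ⇒ Q<K, forward
Step 1:
                    B           C
  Initial      0.1175      0.1359
  Change     -0.06666     0.09998
  Equil       0.05084      0.2359
  solve Keq expr → x = 0.03333; check Q = 5.077
Then change container volume by factor 1.25 (V_new/V_old).
Step 2:
                    B           C
  Initial     0.04068      0.1887
  Change     -0.00299    0.004485
  Equil       0.03769      0.1932
  solve Keq expr → x = 0.001495; check Q = 5.077
Then add 0.0782 M of C.
Step 3:
                    B           C
  Initial     0.03769      0.2714
  Change      0.01662    -0.02493
  Equil        0.0543      0.2465
  solve Keq expr → x = -0.008309; check Q = 5.077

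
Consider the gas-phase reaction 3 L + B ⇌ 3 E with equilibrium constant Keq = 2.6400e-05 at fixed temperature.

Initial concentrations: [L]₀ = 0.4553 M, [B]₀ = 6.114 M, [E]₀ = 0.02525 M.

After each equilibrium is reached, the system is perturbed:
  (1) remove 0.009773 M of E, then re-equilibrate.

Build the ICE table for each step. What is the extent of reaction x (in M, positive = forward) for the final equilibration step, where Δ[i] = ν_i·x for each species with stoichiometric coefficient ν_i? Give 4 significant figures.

Q₀ = 2.7898e-05 vs Keq = 2.6400e-05 ⇒ Q>K, reverse
Step 1:
                  L         B         E
  init       0.4553     6.114   0.02525
  Δ       4.3619e-04 1.4540e-04 -4.3619e-04
  eq         0.4557     6.114   0.02481
  solve Keq expr → x = -1.4540e-04; check Q = 2.6400e-05
Then remove 0.009773 M of E.
Step 2:
                  L         B         E
  init       0.4557     6.114   0.01504
  Δ       -0.009264 -0.003088  0.009264
  eq         0.4465     6.111   0.02431
  solve Keq expr → x = 0.003088; check Q = 2.6400e-05

x = 0.003088 M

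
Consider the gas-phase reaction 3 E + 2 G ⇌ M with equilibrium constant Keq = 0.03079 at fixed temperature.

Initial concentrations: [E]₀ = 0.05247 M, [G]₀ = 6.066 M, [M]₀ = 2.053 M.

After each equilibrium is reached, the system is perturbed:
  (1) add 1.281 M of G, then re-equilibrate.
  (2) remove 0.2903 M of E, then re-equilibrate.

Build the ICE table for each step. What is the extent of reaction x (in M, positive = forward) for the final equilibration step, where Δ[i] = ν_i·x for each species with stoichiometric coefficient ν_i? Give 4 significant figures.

Q₀ = 386.2 vs Keq = 0.03079 ⇒ Q>K, reverse
Step 1:
                   E          G          M
  init       0.05247      6.066      2.053
  Δ            1.017     0.6781    -0.3391
  eq            1.07      6.744      1.714
  solve Keq expr → x = -0.3391; check Q = 0.03079
Then add 1.281 M of G.
Step 2:
                   E          G          M
  init          1.07      8.025      1.714
  Δ           -0.105   -0.07002    0.03501
  eq          0.9646      7.955      1.749
  solve Keq expr → x = 0.03501; check Q = 0.03079
Then remove 0.2903 M of E.
Step 3:
                   E          G          M
  init        0.6743      7.955      1.749
  Δ           0.2605     0.1737   -0.08684
  eq          0.9348      8.129      1.662
  solve Keq expr → x = -0.08684; check Q = 0.03079

x = -0.08684 M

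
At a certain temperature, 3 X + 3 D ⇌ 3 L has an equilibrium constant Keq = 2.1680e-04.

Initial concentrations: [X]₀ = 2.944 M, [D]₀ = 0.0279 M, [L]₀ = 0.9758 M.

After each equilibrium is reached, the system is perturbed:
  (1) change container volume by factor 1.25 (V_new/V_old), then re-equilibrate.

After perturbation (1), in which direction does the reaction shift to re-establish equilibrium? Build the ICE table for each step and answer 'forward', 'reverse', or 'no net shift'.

Q₀ = 1677 vs Keq = 2.1680e-04 ⇒ Q>K, reverse
Step 1:
                    X           D           L
  init          2.944      0.0279      0.9758
  Δ            0.7918      0.7918     -0.7918
  eq            3.736      0.8197       0.184
  solve Keq expr → x = -0.2639; check Q = 2.1680e-04
Then change container volume by factor 1.25 (V_new/V_old).
Step 2:
                    X           D           L
  init          2.989      0.6558      0.1472
  Δ           0.02412     0.02412    -0.02412
  eq            3.013      0.6799      0.1231
  solve Keq expr → x = -0.00804; check Q = 2.1680e-04

Direction: reverse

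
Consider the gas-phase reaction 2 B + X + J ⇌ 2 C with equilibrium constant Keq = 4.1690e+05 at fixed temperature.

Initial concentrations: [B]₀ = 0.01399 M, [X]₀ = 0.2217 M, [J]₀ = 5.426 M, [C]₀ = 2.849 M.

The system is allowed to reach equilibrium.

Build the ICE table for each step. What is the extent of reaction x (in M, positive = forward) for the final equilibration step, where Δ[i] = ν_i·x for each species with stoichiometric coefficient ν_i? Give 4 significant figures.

x = 0.004953 M

Q₀ = 3.4475e+04 vs Keq = 4.1690e+05 ⇒ Q<K, forward
Step 1:
                  B         X         J         C
  Initial   0.01399    0.2217     5.426     2.849
  Change  -0.009905 -0.004953 -0.004953  0.009905
  Equil    0.004085    0.2167     5.421     2.859
  solve Keq expr → x = 0.004953; check Q = 4.1690e+05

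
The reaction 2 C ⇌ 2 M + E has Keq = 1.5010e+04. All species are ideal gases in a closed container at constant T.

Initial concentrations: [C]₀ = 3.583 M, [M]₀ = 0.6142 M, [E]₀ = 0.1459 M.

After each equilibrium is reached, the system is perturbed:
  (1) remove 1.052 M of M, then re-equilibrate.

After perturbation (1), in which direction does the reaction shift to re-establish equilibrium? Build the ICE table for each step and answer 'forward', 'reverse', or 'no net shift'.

Q₀ = 0.004287 vs Keq = 1.5010e+04 ⇒ Q<K, forward
Step 1:
                  C         M         E
  I           3.583    0.6142    0.1459
  C          -3.536     3.536     1.768
  E         0.04687      4.15     1.914
  solve Keq expr → x = 1.768; check Q = 1.5010e+04
Then remove 1.052 M of M.
Step 2:
                  C         M         E
  I         0.04687     3.098     1.914
  C        -0.01169   0.01169  0.005847
  E         0.03517      3.11      1.92
  solve Keq expr → x = 0.005847; check Q = 1.5010e+04

Direction: forward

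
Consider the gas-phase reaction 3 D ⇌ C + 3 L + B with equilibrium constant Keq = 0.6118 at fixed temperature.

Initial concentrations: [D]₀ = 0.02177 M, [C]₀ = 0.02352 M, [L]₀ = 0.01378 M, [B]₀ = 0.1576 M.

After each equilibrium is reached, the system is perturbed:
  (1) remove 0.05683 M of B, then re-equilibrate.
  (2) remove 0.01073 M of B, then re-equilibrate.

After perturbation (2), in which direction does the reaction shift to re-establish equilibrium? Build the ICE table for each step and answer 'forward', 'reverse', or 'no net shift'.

Q₀ = 9.4008e-04 vs Keq = 0.6118 ⇒ Q<K, forward
Step 1:
                  D         C         L         B
  init      0.02177   0.02352   0.01378    0.1576
  Δ        -0.01591  0.005304   0.01591  0.005304
  eq       0.005857   0.02882   0.02969    0.1629
  solve Keq expr → x = 0.005304; check Q = 0.6118
Then remove 0.05683 M of B.
Step 2:
                  D         C         L         B
  init     0.005857   0.02882   0.02969    0.1061
  Δ       -6.5237e-04 2.1746e-04 6.5237e-04 2.1746e-04
  eq       0.005205   0.02904   0.03035    0.1063
  solve Keq expr → x = 2.1746e-04; check Q = 0.6118
Then remove 0.01073 M of B.
Step 3:
                  D         C         L         B
  init     0.005205   0.02904   0.03035   0.09556
  Δ       -1.5233e-04 5.0777e-05 1.5233e-04 5.0777e-05
  eq       0.005052   0.02909    0.0305   0.09561
  solve Keq expr → x = 5.0777e-05; check Q = 0.6118

Direction: forward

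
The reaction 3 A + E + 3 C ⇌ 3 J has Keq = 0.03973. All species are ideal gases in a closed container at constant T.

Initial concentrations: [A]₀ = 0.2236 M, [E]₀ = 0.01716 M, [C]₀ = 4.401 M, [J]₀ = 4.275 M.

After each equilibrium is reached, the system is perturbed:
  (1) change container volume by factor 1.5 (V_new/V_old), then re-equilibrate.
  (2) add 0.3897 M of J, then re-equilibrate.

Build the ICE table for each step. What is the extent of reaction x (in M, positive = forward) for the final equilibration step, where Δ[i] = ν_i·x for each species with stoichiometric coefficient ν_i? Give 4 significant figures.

x = -0.0443 M

Q₀ = 4778 vs Keq = 0.03973 ⇒ Q>K, reverse
Step 1:
                   A          E          C          J
  I           0.2236    0.01716      4.401      4.275
  C            1.497      0.499      1.497     -1.497
  E            1.721     0.5162      5.898      2.778
  solve Keq expr → x = -0.499; check Q = 0.03973
Then change container volume by factor 1.5 (V_new/V_old).
Step 2:
                   A          E          C          J
  I            1.147     0.3441      3.932      1.852
  C           0.2852    0.09507     0.2852    -0.2852
  E            1.432     0.4392      4.217      1.567
  solve Keq expr → x = -0.09507; check Q = 0.03973
Then add 0.3897 M of J.
Step 3:
                   A          E          C          J
  I            1.432     0.4392      4.217      1.956
  C           0.1329     0.0443     0.1329    -0.1329
  E            1.565     0.4835       4.35      1.824
  solve Keq expr → x = -0.0443; check Q = 0.03973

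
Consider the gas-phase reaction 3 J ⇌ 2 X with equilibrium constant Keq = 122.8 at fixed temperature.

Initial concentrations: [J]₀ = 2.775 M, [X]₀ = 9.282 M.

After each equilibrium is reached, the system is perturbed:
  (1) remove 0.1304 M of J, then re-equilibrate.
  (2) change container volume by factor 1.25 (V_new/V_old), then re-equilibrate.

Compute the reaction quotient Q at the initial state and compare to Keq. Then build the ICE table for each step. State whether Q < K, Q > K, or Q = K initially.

Q₀ = 4.032 vs Keq = 122.8 ⇒ Q<K, forward
Step 1:
                    J           X
  init          2.775       9.282
  Δ            -1.811       1.207
  eq            0.964       10.49
  solve Keq expr → x = 0.6037; check Q = 122.8
Then remove 0.1304 M of J.
Step 2:
                    J           X
  init         0.8336       10.49
  Δ            0.1253    -0.08352
  eq           0.9589       10.41
  solve Keq expr → x = -0.04176; check Q = 122.8
Then change container volume by factor 1.25 (V_new/V_old).
Step 3:
                    J           X
  init         0.7671       8.325
  Δ           0.05673    -0.03782
  eq           0.8239       8.287
  solve Keq expr → x = -0.01891; check Q = 122.8

Q₀ = 4.032; Q < K (proceeds forward)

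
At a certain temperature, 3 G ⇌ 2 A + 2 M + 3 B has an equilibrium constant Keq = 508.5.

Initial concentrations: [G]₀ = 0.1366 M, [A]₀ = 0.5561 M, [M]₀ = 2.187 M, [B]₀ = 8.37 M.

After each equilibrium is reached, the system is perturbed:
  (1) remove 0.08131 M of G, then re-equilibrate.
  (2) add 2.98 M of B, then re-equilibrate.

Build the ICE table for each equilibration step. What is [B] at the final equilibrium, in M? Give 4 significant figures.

Q₀ = 3.4027e+05 vs Keq = 508.5 ⇒ Q>K, reverse
Step 1:
                    G           A           M           B
  init         0.1366      0.5561       2.187        8.37
  Δ            0.4607     -0.3071     -0.3071     -0.4607
  eq           0.5973       0.249        1.88       7.909
  solve Keq expr → x = -0.1536; check Q = 508.5
Then remove 0.08131 M of G.
Step 2:
                    G           A           M           B
  init          0.516       0.249        1.88       7.909
  Δ           0.03556    -0.02371    -0.02371    -0.03556
  eq           0.5516      0.2252       1.856       7.874
  solve Keq expr → x = -0.01185; check Q = 508.5
Then add 2.98 M of B.
Step 3:
                    G           A           M           B
  init         0.5516      0.2252       1.856       10.85
  Δ           0.07523    -0.05015    -0.05015    -0.07523
  eq           0.6268      0.1751       1.806       10.78
  solve Keq expr → x = -0.02508; check Q = 508.5

[B]_eq = 10.78 M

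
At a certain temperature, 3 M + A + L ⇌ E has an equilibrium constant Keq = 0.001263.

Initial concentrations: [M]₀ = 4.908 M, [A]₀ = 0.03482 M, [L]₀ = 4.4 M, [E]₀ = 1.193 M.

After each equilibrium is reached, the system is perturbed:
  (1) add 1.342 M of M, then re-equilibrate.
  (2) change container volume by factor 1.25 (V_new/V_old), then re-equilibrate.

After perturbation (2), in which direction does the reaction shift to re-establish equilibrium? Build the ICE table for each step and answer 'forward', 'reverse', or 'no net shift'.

Q₀ = 0.06586 vs Keq = 0.001263 ⇒ Q>K, reverse
Step 1:
                    M           A           L           E
  Initial       4.908     0.03482         4.4       1.193
  Change        1.362      0.4541      0.4541     -0.4541
  Equil          6.27      0.4889       4.854      0.7389
  solve Keq expr → x = -0.4541; check Q = 0.001263
Then add 1.342 M of M.
Step 2:
                    M           A           L           E
  Initial       7.612      0.4889       4.854      0.7389
  Change      -0.3483     -0.1161     -0.1161      0.1161
  Equil         7.264      0.3728       4.738       0.855
  solve Keq expr → x = 0.1161; check Q = 0.001263
Then change container volume by factor 1.25 (V_new/V_old).
Step 3:
                    M           A           L           E
  Initial       5.811      0.2982        3.79       0.684
  Change       0.4371      0.1457      0.1457     -0.1457
  Equil         6.248      0.4439       3.936      0.5383
  solve Keq expr → x = -0.1457; check Q = 0.001263

Direction: reverse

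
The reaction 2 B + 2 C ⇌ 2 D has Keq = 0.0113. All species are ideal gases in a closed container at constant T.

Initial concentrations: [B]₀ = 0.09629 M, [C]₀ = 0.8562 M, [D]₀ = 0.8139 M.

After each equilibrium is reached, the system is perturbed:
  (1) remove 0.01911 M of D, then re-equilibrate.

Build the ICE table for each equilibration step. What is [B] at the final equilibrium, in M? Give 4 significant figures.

Q₀ = 97.46 vs Keq = 0.0113 ⇒ Q>K, reverse
Step 1:
                  B         C         D
  Initial   0.09629    0.8562    0.8139
  Change     0.6857    0.6857   -0.6857
  Equil       0.782     1.542    0.1282
  solve Keq expr → x = -0.3429; check Q = 0.0113
Then remove 0.01911 M of D.
Step 2:
                  B         C         D
  Initial     0.782     1.542    0.1091
  Change   -0.01534  -0.01534   0.01534
  Equil      0.7667     1.527    0.1244
  solve Keq expr → x = 0.007672; check Q = 0.0113

[B]_eq = 0.7667 M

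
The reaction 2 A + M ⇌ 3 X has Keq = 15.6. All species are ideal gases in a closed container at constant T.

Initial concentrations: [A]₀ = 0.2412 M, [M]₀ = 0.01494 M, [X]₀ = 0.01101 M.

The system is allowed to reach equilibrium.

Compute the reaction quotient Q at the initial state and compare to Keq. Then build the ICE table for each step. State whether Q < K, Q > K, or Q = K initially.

Q₀ = 0.001536 vs Keq = 15.6 ⇒ Q<K, forward
Step 1:
                  A         M         X
  Initial    0.2412   0.01494   0.01101
  Change    -0.0294   -0.0147    0.0441
  Equil      0.2118 2.3921e-04   0.05511
  solve Keq expr → x = 0.0147; check Q = 15.6

Q₀ = 0.001536; Q < K (proceeds forward)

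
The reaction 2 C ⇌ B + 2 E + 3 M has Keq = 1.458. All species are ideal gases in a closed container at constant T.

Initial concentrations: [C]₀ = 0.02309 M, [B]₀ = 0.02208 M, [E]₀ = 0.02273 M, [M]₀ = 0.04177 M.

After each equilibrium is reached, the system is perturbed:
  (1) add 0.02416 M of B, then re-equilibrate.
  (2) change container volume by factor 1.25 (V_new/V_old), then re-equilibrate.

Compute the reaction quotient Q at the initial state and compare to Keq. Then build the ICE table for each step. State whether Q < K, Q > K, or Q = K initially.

Q₀ = 1.5593e-06 vs Keq = 1.458 ⇒ Q<K, forward
Step 1:
                  C         B         E         M
  Initial   0.02309   0.02208   0.02273   0.04177
  Change   -0.02294   0.01147   0.02294   0.03442
  Equil   1.4570e-04   0.03355   0.04567   0.07619
  solve Keq expr → x = 0.01147; check Q = 1.458
Then add 0.02416 M of B.
Step 2:
                  C         B         E         M
  Initial 1.4570e-04   0.05771   0.04567   0.07619
  Change  4.4911e-05 -2.2455e-05 -4.4911e-05 -6.7366e-05
  Equil   1.9061e-04   0.05769   0.04563   0.07612
  solve Keq expr → x = -2.2455e-05; check Q = 1.458
Then change container volume by factor 1.25 (V_new/V_old).
Step 3:
                  C         B         E         M
  Initial 1.5249e-04   0.04615    0.0365    0.0609
  Change  -5.4525e-05 2.7263e-05 5.4525e-05 8.1788e-05
  Equil   9.7966e-05   0.04618   0.03656   0.06098
  solve Keq expr → x = 2.7263e-05; check Q = 1.458

Q₀ = 1.5593e-06; Q < K (proceeds forward)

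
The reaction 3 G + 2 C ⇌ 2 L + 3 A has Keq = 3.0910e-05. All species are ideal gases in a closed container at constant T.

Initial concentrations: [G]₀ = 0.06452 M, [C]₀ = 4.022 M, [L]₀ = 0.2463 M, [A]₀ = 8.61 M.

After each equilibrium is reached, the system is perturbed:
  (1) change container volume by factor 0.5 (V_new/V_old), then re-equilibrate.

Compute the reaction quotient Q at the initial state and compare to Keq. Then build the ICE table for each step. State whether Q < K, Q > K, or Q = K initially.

Q₀ = 8912 vs Keq = 3.0910e-05 ⇒ Q>K, reverse
Step 1:
                    G           C           L           A
  init        0.06452       4.022      0.2463        8.61
  Δ             0.369       0.246      -0.246      -0.369
  eq           0.4335       4.268  2.8632e-04       8.241
  solve Keq expr → x = -0.123; check Q = 3.0910e-05
Then change container volume by factor 0.5 (V_new/V_old).
Step 2:
                    G           C           L           A
  init         0.8671       8.536  5.7264e-04       16.48
  Δ                 0           0           0           0
  eq           0.8671       8.536  5.7264e-04       16.48
  solve Keq expr → x = 0; check Q = 3.0910e-05

Q₀ = 8912; Q > K (proceeds reverse)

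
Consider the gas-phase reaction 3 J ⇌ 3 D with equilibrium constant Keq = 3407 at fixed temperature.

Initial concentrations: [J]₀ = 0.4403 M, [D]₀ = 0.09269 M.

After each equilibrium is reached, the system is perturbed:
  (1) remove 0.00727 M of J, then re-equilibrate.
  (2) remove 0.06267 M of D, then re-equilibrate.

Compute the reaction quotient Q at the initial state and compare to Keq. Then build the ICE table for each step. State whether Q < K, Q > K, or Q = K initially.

Q₀ = 0.009329; Q < K (proceeds forward)

Q₀ = 0.009329 vs Keq = 3407 ⇒ Q<K, forward
Step 1:
                  J         D
  Initial    0.4403   0.09269
  Change    -0.4071    0.4071
  Equil     0.03321    0.4998
  solve Keq expr → x = 0.1357; check Q = 3407
Then remove 0.00727 M of J.
Step 2:
                  J         D
  Initial   0.02594    0.4998
  Change   0.006817 -0.006817
  Equil     0.03276     0.493
  solve Keq expr → x = -0.002272; check Q = 3407
Then remove 0.06267 M of D.
Step 3:
                  J         D
  Initial   0.03276    0.4303
  Change  -0.003905  0.003905
  Equil     0.02886    0.4342
  solve Keq expr → x = 0.001302; check Q = 3407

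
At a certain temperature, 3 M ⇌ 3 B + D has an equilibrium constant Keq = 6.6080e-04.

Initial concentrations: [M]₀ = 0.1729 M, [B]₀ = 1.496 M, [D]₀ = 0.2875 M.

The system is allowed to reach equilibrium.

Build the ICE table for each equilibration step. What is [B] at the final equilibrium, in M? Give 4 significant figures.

Q₀ = 186.2 vs Keq = 6.6080e-04 ⇒ Q>K, reverse
Step 1:
                    M           B           D
  I            0.1729       1.496      0.2875
  C            0.8544     -0.8544     -0.2848
  E             1.027      0.6416    0.002712
  solve Keq expr → x = -0.2848; check Q = 6.6080e-04

[B]_eq = 0.6416 M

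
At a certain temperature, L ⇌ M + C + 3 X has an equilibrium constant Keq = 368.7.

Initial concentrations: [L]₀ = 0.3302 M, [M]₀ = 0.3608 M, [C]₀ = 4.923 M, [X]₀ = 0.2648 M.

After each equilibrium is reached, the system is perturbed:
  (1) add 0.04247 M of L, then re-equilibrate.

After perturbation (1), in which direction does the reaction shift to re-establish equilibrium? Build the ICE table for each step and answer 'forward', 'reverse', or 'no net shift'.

Q₀ = 0.09988 vs Keq = 368.7 ⇒ Q<K, forward
Step 1:
                    L           M           C           X
  I            0.3302      0.3608       4.923      0.2648
  C           -0.3134      0.3134      0.3134      0.9403
  E           0.01676      0.6742       5.236       1.205
  solve Keq expr → x = 0.3134; check Q = 368.7
Then add 0.04247 M of L.
Step 2:
                    L           M           C           X
  I           0.05923      0.6742       5.236       1.205
  C           -0.0362      0.0362      0.0362      0.1086
  E           0.02303      0.7104       5.273       1.314
  solve Keq expr → x = 0.0362; check Q = 368.7

Direction: forward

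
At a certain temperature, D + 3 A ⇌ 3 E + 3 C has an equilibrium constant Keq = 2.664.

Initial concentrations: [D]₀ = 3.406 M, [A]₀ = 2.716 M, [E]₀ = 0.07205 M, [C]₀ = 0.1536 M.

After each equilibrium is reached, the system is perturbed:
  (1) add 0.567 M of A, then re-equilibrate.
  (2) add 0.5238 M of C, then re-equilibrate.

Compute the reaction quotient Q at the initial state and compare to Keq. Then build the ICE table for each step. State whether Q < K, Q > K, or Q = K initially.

Q₀ = 1.9863e-08 vs Keq = 2.664 ⇒ Q<K, forward
Step 1:
                  D         A         E         C
  Initial     3.406     2.716   0.07205    0.1536
  Change    -0.4877    -1.463     1.463     1.463
  Equil       2.918     1.253     1.535     1.617
  solve Keq expr → x = 0.4877; check Q = 2.664
Then add 0.567 M of A.
Step 2:
                  D         A         E         C
  Initial     2.918      1.82     1.535     1.617
  Change   -0.06856   -0.2057    0.2057    0.2057
  Equil        2.85     1.614     1.741     1.822
  solve Keq expr → x = 0.06856; check Q = 2.664
Then add 0.5238 M of C.
Step 3:
                  D         A         E         C
  Initial      2.85     1.614     1.741     2.346
  Change    0.05036    0.1511   -0.1511   -0.1511
  Equil         2.9     1.765      1.59     2.195
  solve Keq expr → x = -0.05036; check Q = 2.664

Q₀ = 1.9863e-08; Q < K (proceeds forward)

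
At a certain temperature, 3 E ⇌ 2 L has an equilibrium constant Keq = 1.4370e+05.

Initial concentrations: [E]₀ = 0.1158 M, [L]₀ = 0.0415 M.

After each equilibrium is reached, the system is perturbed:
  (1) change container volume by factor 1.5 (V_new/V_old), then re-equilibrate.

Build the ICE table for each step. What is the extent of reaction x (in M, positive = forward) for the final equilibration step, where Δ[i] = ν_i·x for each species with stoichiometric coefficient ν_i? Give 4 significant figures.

Q₀ = 1.109 vs Keq = 1.4370e+05 ⇒ Q<K, forward
Step 1:
                  E         L
  init       0.1158    0.0415
  Δ         -0.1113   0.07418
  eq       0.004533    0.1157
  solve Keq expr → x = 0.03709; check Q = 1.4370e+05
Then change container volume by factor 1.5 (V_new/V_old).
Step 2:
                  E         L
  init     0.003022   0.07712
  Δ       4.2874e-04 -2.8582e-04
  eq        0.00345   0.07683
  solve Keq expr → x = -1.4291e-04; check Q = 1.4370e+05

x = -1.4291e-04 M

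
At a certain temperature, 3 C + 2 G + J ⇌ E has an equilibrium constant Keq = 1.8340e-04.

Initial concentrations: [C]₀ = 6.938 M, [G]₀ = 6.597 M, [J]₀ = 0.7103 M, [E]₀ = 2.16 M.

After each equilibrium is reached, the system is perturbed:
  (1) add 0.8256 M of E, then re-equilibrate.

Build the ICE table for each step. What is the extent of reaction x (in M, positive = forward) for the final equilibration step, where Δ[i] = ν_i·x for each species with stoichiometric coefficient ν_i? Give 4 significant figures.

x = -0.09513 M

Q₀ = 2.0923e-04 vs Keq = 1.8340e-04 ⇒ Q>K, reverse
Step 1:
                    C           G           J           E
  I             6.938       6.597      0.7103        2.16
  C            0.1059     0.07062     0.03531    -0.03531
  E             7.044       6.668      0.7456       2.125
  solve Keq expr → x = -0.03531; check Q = 1.8340e-04
Then add 0.8256 M of E.
Step 2:
                    C           G           J           E
  I             7.044       6.668      0.7456        2.95
  C            0.2854      0.1903     0.09513    -0.09513
  E             7.329       6.858      0.8407       2.855
  solve Keq expr → x = -0.09513; check Q = 1.8340e-04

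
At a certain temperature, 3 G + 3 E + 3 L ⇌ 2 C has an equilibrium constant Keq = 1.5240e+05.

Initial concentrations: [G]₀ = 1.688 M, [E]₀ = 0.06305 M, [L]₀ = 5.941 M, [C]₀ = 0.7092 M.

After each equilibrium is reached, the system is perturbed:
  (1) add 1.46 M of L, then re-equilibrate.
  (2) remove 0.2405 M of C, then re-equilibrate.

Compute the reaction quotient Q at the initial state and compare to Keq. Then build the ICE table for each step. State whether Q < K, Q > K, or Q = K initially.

Q₀ = 1.99 vs Keq = 1.5240e+05 ⇒ Q<K, forward
Step 1:
                  G         E         L         C
  I           1.688   0.06305     5.941    0.7092
  C        -0.06143  -0.06143  -0.06143   0.04096
  E           1.627  0.001616      5.88    0.7502
  solve Keq expr → x = 0.02048; check Q = 1.5240e+05
Then add 1.46 M of L.
Step 2:
                  G         E         L         C
  I           1.627  0.001616      7.34    0.7502
  C       -3.2093e-04 -3.2093e-04 -3.2093e-04 2.1396e-04
  E           1.626  0.001295     7.339    0.7504
  solve Keq expr → x = 1.0698e-04; check Q = 1.5240e+05
Then remove 0.2405 M of C.
Step 3:
                  G         E         L         C
  I           1.626  0.001295     7.339    0.5099
  C       -2.9367e-04 -2.9367e-04 -2.9367e-04 1.9578e-04
  E           1.626  0.001002     7.339    0.5101
  solve Keq expr → x = 9.7891e-05; check Q = 1.5240e+05

Q₀ = 1.99; Q < K (proceeds forward)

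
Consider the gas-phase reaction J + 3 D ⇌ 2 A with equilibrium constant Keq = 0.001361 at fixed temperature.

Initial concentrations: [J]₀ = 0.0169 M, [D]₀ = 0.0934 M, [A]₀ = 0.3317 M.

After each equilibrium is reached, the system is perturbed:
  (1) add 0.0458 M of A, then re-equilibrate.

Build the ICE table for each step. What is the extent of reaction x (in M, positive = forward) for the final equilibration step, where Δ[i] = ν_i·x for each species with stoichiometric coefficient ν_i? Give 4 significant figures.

Q₀ = 7990 vs Keq = 0.001361 ⇒ Q>K, reverse
Step 1:
                    J           D           A
  init         0.0169      0.0934      0.3317
  Δ            0.1624      0.4872     -0.3248
  eq           0.1793      0.5806    0.006911
  solve Keq expr → x = -0.1624; check Q = 0.001361
Then add 0.0458 M of A.
Step 2:
                    J           D           A
  init         0.1793      0.5806     0.05271
  Δ           0.02205     0.06615     -0.0441
  eq           0.2013      0.6467     0.00861
  solve Keq expr → x = -0.02205; check Q = 0.001361

x = -0.02205 M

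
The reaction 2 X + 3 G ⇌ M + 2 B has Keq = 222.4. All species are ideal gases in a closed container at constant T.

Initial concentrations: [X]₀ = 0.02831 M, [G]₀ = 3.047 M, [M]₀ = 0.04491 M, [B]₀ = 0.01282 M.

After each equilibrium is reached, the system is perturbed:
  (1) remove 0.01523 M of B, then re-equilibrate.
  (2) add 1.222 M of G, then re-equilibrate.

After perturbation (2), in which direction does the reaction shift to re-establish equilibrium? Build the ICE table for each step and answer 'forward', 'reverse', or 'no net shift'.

Q₀ = 3.2555e-04 vs Keq = 222.4 ⇒ Q<K, forward
Step 1:
                   X          G          M          B
  Initial    0.02831      3.047    0.04491    0.01282
  Change    -0.02818   -0.04227    0.01409    0.02818
  Equil   1.2822e-04      3.005      0.059      0.041
  solve Keq expr → x = 0.01409; check Q = 222.4
Then remove 0.01523 M of B.
Step 2:
                   X          G          M          B
  Initial 1.2822e-04      3.005      0.059    0.02577
  Change  -4.7460e-05 -7.1189e-05 2.3730e-05 4.7460e-05
  Equil   8.0761e-05      3.005    0.05902    0.02582
  solve Keq expr → x = 2.3730e-05; check Q = 222.4
Then add 1.222 M of G.
Step 3:
                   X          G          M          B
  Initial 8.0761e-05      4.227    0.05902    0.02582
  Change  -3.2287e-05 -4.8430e-05 1.6143e-05 3.2287e-05
  Equil   4.8474e-05      4.227    0.05904    0.02585
  solve Keq expr → x = 1.6143e-05; check Q = 222.4

Direction: forward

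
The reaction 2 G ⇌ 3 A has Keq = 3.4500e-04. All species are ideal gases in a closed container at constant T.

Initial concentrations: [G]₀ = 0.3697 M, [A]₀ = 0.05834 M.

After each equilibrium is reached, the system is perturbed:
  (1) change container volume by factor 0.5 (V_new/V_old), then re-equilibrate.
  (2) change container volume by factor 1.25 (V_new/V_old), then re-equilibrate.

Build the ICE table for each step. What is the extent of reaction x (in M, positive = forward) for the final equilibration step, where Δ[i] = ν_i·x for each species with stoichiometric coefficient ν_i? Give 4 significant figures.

x = 0.001178 M

Q₀ = 0.001453 vs Keq = 3.4500e-04 ⇒ Q>K, reverse
Step 1:
                    G           A
  init         0.3697     0.05834
  Δ            0.0142    -0.02129
  eq           0.3839     0.03705
  solve Keq expr → x = -0.007098; check Q = 3.4500e-04
Then change container volume by factor 0.5 (V_new/V_old).
Step 2:
                    G           A
  init         0.7678     0.07409
  Δ          0.009855    -0.01478
  eq           0.7776     0.05931
  solve Keq expr → x = -0.004928; check Q = 3.4500e-04
Then change container volume by factor 1.25 (V_new/V_old).
Step 3:
                    G           A
  init         0.6221     0.04745
  Δ         -0.002356    0.003535
  eq           0.6198     0.05098
  solve Keq expr → x = 0.001178; check Q = 3.4500e-04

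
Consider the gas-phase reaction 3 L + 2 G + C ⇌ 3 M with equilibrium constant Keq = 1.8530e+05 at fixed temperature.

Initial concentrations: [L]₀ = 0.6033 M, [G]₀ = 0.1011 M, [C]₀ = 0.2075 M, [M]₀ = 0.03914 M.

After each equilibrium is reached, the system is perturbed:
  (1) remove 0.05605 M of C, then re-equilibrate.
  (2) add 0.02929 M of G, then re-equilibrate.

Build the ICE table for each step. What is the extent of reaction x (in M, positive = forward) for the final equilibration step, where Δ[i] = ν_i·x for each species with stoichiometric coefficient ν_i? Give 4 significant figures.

Q₀ = 0.1287 vs Keq = 1.8530e+05 ⇒ Q<K, forward
Step 1:
                  L         G         C         M
  I          0.6033    0.1011    0.2075   0.03914
  C         -0.1493  -0.09954  -0.04977    0.1493
  E           0.454  0.001564    0.1577    0.1884
  solve Keq expr → x = 0.04977; check Q = 1.8530e+05
Then remove 0.05605 M of C.
Step 2:
                  L         G         C         M
  I           0.454  0.001564    0.1017    0.1884
  C       5.5511e-04 3.7007e-04 1.8504e-04 -5.5511e-04
  E          0.4546  0.001934    0.1019    0.1879
  solve Keq expr → x = -1.8504e-04; check Q = 1.8530e+05
Then add 0.02929 M of G.
Step 3:
                  L         G         C         M
  I          0.4546   0.03122    0.1019    0.1879
  C        -0.04195  -0.02797  -0.01398   0.04195
  E          0.4126  0.003258   0.08788    0.2298
  solve Keq expr → x = 0.01398; check Q = 1.8530e+05

x = 0.01398 M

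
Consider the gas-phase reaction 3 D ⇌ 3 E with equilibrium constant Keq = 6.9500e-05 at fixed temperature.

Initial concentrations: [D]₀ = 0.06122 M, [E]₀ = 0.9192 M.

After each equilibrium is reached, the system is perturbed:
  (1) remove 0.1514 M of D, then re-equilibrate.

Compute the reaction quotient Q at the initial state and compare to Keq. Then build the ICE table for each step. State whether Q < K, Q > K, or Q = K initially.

Q₀ = 3385; Q > K (proceeds reverse)

Q₀ = 3385 vs Keq = 6.9500e-05 ⇒ Q>K, reverse
Step 1:
                   D          E
  I          0.06122     0.9192
  C           0.8805    -0.8805
  E           0.9417    0.03872
  solve Keq expr → x = -0.2935; check Q = 6.9500e-05
Then remove 0.1514 M of D.
Step 2:
                   D          E
  I           0.7903    0.03872
  C         0.005979  -0.005979
  E           0.7963    0.03274
  solve Keq expr → x = -0.001993; check Q = 6.9500e-05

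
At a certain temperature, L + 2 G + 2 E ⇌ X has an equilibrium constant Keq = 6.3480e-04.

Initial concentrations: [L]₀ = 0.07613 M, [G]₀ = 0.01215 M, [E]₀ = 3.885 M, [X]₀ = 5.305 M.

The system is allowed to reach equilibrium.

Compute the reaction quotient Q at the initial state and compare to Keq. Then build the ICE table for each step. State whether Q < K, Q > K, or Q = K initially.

Q₀ = 3.1275e+04; Q > K (proceeds reverse)

Q₀ = 3.1275e+04 vs Keq = 6.3480e-04 ⇒ Q>K, reverse
Step 1:
                  L         G         E         X
  Initial   0.07613   0.01215     3.885     5.305
  Change      2.428     4.856     4.856    -2.428
  Equil       2.504     4.868     8.741     2.877
  solve Keq expr → x = -2.428; check Q = 6.3480e-04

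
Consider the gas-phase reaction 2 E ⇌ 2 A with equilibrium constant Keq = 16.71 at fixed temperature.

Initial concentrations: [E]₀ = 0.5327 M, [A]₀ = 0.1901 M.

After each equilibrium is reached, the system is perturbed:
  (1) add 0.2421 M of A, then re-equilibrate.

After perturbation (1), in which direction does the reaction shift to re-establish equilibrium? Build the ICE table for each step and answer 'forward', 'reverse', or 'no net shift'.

Direction: reverse

Q₀ = 0.1273 vs Keq = 16.71 ⇒ Q<K, forward
Step 1:
                  E         A
  Initial    0.5327    0.1901
  Change    -0.3906    0.3906
  Equil      0.1421    0.5807
  solve Keq expr → x = 0.1953; check Q = 16.71
Then add 0.2421 M of A.
Step 2:
                  E         A
  Initial    0.1421    0.8228
  Change    0.04758  -0.04758
  Equil      0.1897    0.7752
  solve Keq expr → x = -0.02379; check Q = 16.71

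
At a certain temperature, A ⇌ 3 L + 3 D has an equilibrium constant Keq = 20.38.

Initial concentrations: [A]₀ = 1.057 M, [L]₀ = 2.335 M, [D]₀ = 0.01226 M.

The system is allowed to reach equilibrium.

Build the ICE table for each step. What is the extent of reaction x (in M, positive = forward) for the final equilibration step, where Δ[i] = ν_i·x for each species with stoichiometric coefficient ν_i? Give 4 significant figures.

x = 0.265 M

Q₀ = 2.2195e-05 vs Keq = 20.38 ⇒ Q<K, forward
Step 1:
                    A           L           D
  Initial       1.057       2.335     0.01226
  Change       -0.265      0.7951      0.7951
  Equil         0.792        3.13      0.8074
  solve Keq expr → x = 0.265; check Q = 20.38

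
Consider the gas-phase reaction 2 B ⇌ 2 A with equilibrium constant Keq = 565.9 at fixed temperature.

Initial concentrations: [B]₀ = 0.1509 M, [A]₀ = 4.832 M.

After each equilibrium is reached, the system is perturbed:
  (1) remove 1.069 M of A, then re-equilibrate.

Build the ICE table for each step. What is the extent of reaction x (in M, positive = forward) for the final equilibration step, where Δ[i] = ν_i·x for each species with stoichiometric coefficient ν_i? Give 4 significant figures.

x = 0.02156 M

Q₀ = 1025 vs Keq = 565.9 ⇒ Q>K, reverse
Step 1:
                    B           A
  Initial      0.1509       4.832
  Change      0.05012    -0.05012
  Equil         0.201       4.782
  solve Keq expr → x = -0.02506; check Q = 565.9
Then remove 1.069 M of A.
Step 2:
                    B           A
  Initial       0.201       3.713
  Change     -0.04312     0.04312
  Equil        0.1579       3.756
  solve Keq expr → x = 0.02156; check Q = 565.9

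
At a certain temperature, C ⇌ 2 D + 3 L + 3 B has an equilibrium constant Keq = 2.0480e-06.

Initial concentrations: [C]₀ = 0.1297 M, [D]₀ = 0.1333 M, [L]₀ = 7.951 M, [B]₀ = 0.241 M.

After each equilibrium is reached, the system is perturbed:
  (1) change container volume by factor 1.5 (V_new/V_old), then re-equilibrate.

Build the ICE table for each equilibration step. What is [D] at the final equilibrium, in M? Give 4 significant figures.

Q₀ = 0.9639 vs Keq = 2.0480e-06 ⇒ Q>K, reverse
Step 1:
                    C           D           L           B
  Initial      0.1297      0.1333       7.951       0.241
  Change      0.06515     -0.1303     -0.1954     -0.1954
  Equil        0.1948    0.003007       7.756     0.04556
  solve Keq expr → x = -0.06515; check Q = 2.0480e-06
Then change container volume by factor 1.5 (V_new/V_old).
Step 2:
                    C           D           L           B
  Initial      0.1299    0.002005        5.17     0.03037
  Change    -0.002093    0.004185    0.006278    0.006278
  Equil        0.1278     0.00619       5.177     0.03665
  solve Keq expr → x = 0.002093; check Q = 2.0480e-06

[D]_eq = 0.00619 M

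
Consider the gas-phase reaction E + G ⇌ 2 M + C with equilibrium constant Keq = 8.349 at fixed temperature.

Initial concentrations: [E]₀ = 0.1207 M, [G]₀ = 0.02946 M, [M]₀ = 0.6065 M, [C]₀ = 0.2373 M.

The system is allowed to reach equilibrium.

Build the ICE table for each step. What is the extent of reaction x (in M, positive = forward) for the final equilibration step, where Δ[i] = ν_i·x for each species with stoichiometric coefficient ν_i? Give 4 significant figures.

x = -0.0248 M

Q₀ = 24.55 vs Keq = 8.349 ⇒ Q>K, reverse
Step 1:
                   E          G          M          C
  I           0.1207    0.02946     0.6065     0.2373
  C           0.0248     0.0248   -0.04959    -0.0248
  E           0.1455    0.05426     0.5569     0.2125
  solve Keq expr → x = -0.0248; check Q = 8.349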